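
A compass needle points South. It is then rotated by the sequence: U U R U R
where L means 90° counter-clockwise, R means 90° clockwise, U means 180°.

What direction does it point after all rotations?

Start: South
  U (U-turn (180°)) -> North
  U (U-turn (180°)) -> South
  R (right (90° clockwise)) -> West
  U (U-turn (180°)) -> East
  R (right (90° clockwise)) -> South
Final: South

Answer: Final heading: South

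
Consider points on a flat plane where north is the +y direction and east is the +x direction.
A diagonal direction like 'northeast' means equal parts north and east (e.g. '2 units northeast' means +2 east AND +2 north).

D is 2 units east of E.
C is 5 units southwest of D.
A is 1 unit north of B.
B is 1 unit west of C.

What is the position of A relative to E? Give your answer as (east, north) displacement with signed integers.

Place E at the origin (east=0, north=0).
  D is 2 units east of E: delta (east=+2, north=+0); D at (east=2, north=0).
  C is 5 units southwest of D: delta (east=-5, north=-5); C at (east=-3, north=-5).
  B is 1 unit west of C: delta (east=-1, north=+0); B at (east=-4, north=-5).
  A is 1 unit north of B: delta (east=+0, north=+1); A at (east=-4, north=-4).
Therefore A relative to E: (east=-4, north=-4).

Answer: A is at (east=-4, north=-4) relative to E.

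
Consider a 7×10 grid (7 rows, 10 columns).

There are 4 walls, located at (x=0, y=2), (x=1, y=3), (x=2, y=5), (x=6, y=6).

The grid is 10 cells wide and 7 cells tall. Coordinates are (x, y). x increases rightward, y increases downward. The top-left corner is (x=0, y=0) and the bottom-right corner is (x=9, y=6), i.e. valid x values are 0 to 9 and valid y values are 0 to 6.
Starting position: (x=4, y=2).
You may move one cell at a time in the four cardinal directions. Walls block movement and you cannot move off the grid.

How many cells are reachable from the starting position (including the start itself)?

BFS flood-fill from (x=4, y=2):
  Distance 0: (x=4, y=2)
  Distance 1: (x=4, y=1), (x=3, y=2), (x=5, y=2), (x=4, y=3)
  Distance 2: (x=4, y=0), (x=3, y=1), (x=5, y=1), (x=2, y=2), (x=6, y=2), (x=3, y=3), (x=5, y=3), (x=4, y=4)
  Distance 3: (x=3, y=0), (x=5, y=0), (x=2, y=1), (x=6, y=1), (x=1, y=2), (x=7, y=2), (x=2, y=3), (x=6, y=3), (x=3, y=4), (x=5, y=4), (x=4, y=5)
  Distance 4: (x=2, y=0), (x=6, y=0), (x=1, y=1), (x=7, y=1), (x=8, y=2), (x=7, y=3), (x=2, y=4), (x=6, y=4), (x=3, y=5), (x=5, y=5), (x=4, y=6)
  Distance 5: (x=1, y=0), (x=7, y=0), (x=0, y=1), (x=8, y=1), (x=9, y=2), (x=8, y=3), (x=1, y=4), (x=7, y=4), (x=6, y=5), (x=3, y=6), (x=5, y=6)
  Distance 6: (x=0, y=0), (x=8, y=0), (x=9, y=1), (x=9, y=3), (x=0, y=4), (x=8, y=4), (x=1, y=5), (x=7, y=5), (x=2, y=6)
  Distance 7: (x=9, y=0), (x=0, y=3), (x=9, y=4), (x=0, y=5), (x=8, y=5), (x=1, y=6), (x=7, y=6)
  Distance 8: (x=9, y=5), (x=0, y=6), (x=8, y=6)
  Distance 9: (x=9, y=6)
Total reachable: 66 (grid has 66 open cells total)

Answer: Reachable cells: 66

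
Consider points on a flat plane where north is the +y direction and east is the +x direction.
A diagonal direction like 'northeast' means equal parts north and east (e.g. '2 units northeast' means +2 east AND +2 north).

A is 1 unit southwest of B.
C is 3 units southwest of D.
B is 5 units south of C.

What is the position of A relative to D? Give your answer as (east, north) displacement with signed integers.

Answer: A is at (east=-4, north=-9) relative to D.

Derivation:
Place D at the origin (east=0, north=0).
  C is 3 units southwest of D: delta (east=-3, north=-3); C at (east=-3, north=-3).
  B is 5 units south of C: delta (east=+0, north=-5); B at (east=-3, north=-8).
  A is 1 unit southwest of B: delta (east=-1, north=-1); A at (east=-4, north=-9).
Therefore A relative to D: (east=-4, north=-9).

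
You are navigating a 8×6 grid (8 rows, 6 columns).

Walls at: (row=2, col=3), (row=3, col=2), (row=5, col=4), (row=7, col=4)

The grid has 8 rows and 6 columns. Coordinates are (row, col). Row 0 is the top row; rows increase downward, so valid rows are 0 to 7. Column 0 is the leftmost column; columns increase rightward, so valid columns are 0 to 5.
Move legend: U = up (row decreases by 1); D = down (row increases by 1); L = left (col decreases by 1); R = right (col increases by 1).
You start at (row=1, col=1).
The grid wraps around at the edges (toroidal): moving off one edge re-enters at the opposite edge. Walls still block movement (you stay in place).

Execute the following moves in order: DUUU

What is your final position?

Answer: Final position: (row=7, col=1)

Derivation:
Start: (row=1, col=1)
  D (down): (row=1, col=1) -> (row=2, col=1)
  U (up): (row=2, col=1) -> (row=1, col=1)
  U (up): (row=1, col=1) -> (row=0, col=1)
  U (up): (row=0, col=1) -> (row=7, col=1)
Final: (row=7, col=1)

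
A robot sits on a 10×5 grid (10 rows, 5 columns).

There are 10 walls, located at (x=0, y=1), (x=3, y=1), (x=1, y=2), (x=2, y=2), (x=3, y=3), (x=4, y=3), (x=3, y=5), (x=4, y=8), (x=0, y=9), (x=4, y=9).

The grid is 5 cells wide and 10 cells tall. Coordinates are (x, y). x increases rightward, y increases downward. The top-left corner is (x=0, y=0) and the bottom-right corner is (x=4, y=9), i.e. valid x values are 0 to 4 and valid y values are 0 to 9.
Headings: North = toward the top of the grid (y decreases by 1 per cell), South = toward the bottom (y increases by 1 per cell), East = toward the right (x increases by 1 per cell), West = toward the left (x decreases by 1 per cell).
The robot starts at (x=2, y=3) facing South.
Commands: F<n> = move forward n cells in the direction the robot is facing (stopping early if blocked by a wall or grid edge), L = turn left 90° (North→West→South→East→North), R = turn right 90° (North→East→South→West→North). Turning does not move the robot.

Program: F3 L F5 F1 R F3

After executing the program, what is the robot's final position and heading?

Start: (x=2, y=3), facing South
  F3: move forward 3, now at (x=2, y=6)
  L: turn left, now facing East
  F5: move forward 2/5 (blocked), now at (x=4, y=6)
  F1: move forward 0/1 (blocked), now at (x=4, y=6)
  R: turn right, now facing South
  F3: move forward 1/3 (blocked), now at (x=4, y=7)
Final: (x=4, y=7), facing South

Answer: Final position: (x=4, y=7), facing South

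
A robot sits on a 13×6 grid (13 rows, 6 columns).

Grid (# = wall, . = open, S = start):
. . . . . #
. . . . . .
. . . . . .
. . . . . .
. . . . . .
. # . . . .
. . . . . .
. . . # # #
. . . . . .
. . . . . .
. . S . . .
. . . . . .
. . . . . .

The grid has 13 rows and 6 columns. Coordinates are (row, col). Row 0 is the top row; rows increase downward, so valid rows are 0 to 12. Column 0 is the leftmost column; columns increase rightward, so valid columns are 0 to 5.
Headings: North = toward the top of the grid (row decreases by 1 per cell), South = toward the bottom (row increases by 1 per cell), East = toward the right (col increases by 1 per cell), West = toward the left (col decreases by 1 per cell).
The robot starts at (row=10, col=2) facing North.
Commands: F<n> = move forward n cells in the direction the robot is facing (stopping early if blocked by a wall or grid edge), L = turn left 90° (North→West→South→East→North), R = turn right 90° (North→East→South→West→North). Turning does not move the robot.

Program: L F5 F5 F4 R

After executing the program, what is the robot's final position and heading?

Answer: Final position: (row=10, col=0), facing North

Derivation:
Start: (row=10, col=2), facing North
  L: turn left, now facing West
  F5: move forward 2/5 (blocked), now at (row=10, col=0)
  F5: move forward 0/5 (blocked), now at (row=10, col=0)
  F4: move forward 0/4 (blocked), now at (row=10, col=0)
  R: turn right, now facing North
Final: (row=10, col=0), facing North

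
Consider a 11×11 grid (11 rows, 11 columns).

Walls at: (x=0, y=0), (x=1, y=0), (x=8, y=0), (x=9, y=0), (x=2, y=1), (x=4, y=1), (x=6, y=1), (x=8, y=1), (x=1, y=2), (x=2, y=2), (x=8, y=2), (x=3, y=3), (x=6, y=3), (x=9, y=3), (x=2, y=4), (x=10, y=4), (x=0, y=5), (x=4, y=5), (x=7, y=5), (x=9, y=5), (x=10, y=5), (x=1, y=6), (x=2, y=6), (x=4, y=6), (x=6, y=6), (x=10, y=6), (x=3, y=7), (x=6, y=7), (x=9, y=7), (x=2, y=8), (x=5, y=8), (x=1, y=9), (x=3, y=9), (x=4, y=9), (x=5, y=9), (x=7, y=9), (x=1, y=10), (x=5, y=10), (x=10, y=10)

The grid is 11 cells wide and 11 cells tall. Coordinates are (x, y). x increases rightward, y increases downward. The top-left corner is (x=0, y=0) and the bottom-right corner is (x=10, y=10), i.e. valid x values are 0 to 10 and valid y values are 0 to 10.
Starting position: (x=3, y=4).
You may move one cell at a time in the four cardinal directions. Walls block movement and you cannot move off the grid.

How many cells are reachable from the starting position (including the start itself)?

BFS flood-fill from (x=3, y=4):
  Distance 0: (x=3, y=4)
  Distance 1: (x=4, y=4), (x=3, y=5)
  Distance 2: (x=4, y=3), (x=5, y=4), (x=2, y=5), (x=3, y=6)
  Distance 3: (x=4, y=2), (x=5, y=3), (x=6, y=4), (x=1, y=5), (x=5, y=5)
  Distance 4: (x=3, y=2), (x=5, y=2), (x=1, y=4), (x=7, y=4), (x=6, y=5), (x=5, y=6)
  Distance 5: (x=3, y=1), (x=5, y=1), (x=6, y=2), (x=1, y=3), (x=7, y=3), (x=0, y=4), (x=8, y=4), (x=5, y=7)
  Distance 6: (x=3, y=0), (x=5, y=0), (x=7, y=2), (x=0, y=3), (x=2, y=3), (x=8, y=3), (x=9, y=4), (x=8, y=5), (x=4, y=7)
  Distance 7: (x=2, y=0), (x=4, y=0), (x=6, y=0), (x=7, y=1), (x=0, y=2), (x=8, y=6), (x=4, y=8)
  Distance 8: (x=7, y=0), (x=0, y=1), (x=7, y=6), (x=9, y=6), (x=8, y=7), (x=3, y=8)
  Distance 9: (x=1, y=1), (x=7, y=7), (x=8, y=8)
  Distance 10: (x=7, y=8), (x=9, y=8), (x=8, y=9)
  Distance 11: (x=6, y=8), (x=10, y=8), (x=9, y=9), (x=8, y=10)
  Distance 12: (x=10, y=7), (x=6, y=9), (x=10, y=9), (x=7, y=10), (x=9, y=10)
  Distance 13: (x=6, y=10)
Total reachable: 64 (grid has 82 open cells total)

Answer: Reachable cells: 64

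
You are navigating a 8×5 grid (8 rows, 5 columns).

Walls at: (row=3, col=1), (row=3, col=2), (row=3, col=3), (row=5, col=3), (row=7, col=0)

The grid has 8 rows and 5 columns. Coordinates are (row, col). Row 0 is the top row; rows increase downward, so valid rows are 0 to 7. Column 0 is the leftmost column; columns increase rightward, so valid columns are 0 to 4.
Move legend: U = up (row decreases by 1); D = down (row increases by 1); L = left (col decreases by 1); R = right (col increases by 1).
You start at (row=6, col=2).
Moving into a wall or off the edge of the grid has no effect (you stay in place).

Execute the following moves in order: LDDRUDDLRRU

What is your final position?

Start: (row=6, col=2)
  L (left): (row=6, col=2) -> (row=6, col=1)
  D (down): (row=6, col=1) -> (row=7, col=1)
  D (down): blocked, stay at (row=7, col=1)
  R (right): (row=7, col=1) -> (row=7, col=2)
  U (up): (row=7, col=2) -> (row=6, col=2)
  D (down): (row=6, col=2) -> (row=7, col=2)
  D (down): blocked, stay at (row=7, col=2)
  L (left): (row=7, col=2) -> (row=7, col=1)
  R (right): (row=7, col=1) -> (row=7, col=2)
  R (right): (row=7, col=2) -> (row=7, col=3)
  U (up): (row=7, col=3) -> (row=6, col=3)
Final: (row=6, col=3)

Answer: Final position: (row=6, col=3)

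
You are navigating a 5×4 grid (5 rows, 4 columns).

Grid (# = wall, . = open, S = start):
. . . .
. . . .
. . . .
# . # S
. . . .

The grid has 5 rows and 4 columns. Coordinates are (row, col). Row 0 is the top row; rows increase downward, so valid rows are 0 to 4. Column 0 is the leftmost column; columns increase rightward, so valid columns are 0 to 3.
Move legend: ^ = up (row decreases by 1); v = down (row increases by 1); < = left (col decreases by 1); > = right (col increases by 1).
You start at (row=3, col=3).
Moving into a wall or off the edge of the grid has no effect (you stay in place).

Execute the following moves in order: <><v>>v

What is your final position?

Start: (row=3, col=3)
  < (left): blocked, stay at (row=3, col=3)
  > (right): blocked, stay at (row=3, col=3)
  < (left): blocked, stay at (row=3, col=3)
  v (down): (row=3, col=3) -> (row=4, col=3)
  > (right): blocked, stay at (row=4, col=3)
  > (right): blocked, stay at (row=4, col=3)
  v (down): blocked, stay at (row=4, col=3)
Final: (row=4, col=3)

Answer: Final position: (row=4, col=3)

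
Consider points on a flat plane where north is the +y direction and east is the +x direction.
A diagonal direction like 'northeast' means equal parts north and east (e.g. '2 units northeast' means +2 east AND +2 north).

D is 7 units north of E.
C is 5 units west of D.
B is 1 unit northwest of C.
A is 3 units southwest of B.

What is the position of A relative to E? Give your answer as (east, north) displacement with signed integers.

Place E at the origin (east=0, north=0).
  D is 7 units north of E: delta (east=+0, north=+7); D at (east=0, north=7).
  C is 5 units west of D: delta (east=-5, north=+0); C at (east=-5, north=7).
  B is 1 unit northwest of C: delta (east=-1, north=+1); B at (east=-6, north=8).
  A is 3 units southwest of B: delta (east=-3, north=-3); A at (east=-9, north=5).
Therefore A relative to E: (east=-9, north=5).

Answer: A is at (east=-9, north=5) relative to E.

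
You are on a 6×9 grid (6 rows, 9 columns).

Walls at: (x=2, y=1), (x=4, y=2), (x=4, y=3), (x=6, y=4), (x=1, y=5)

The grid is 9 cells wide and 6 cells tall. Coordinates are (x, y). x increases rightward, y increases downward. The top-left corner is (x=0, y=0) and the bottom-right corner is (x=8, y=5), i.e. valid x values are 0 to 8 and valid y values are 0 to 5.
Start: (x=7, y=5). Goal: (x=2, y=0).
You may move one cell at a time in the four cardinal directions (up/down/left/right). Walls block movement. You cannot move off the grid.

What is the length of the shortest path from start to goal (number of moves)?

Answer: Shortest path length: 10

Derivation:
BFS from (x=7, y=5) until reaching (x=2, y=0):
  Distance 0: (x=7, y=5)
  Distance 1: (x=7, y=4), (x=6, y=5), (x=8, y=5)
  Distance 2: (x=7, y=3), (x=8, y=4), (x=5, y=5)
  Distance 3: (x=7, y=2), (x=6, y=3), (x=8, y=3), (x=5, y=4), (x=4, y=5)
  Distance 4: (x=7, y=1), (x=6, y=2), (x=8, y=2), (x=5, y=3), (x=4, y=4), (x=3, y=5)
  Distance 5: (x=7, y=0), (x=6, y=1), (x=8, y=1), (x=5, y=2), (x=3, y=4), (x=2, y=5)
  Distance 6: (x=6, y=0), (x=8, y=0), (x=5, y=1), (x=3, y=3), (x=2, y=4)
  Distance 7: (x=5, y=0), (x=4, y=1), (x=3, y=2), (x=2, y=3), (x=1, y=4)
  Distance 8: (x=4, y=0), (x=3, y=1), (x=2, y=2), (x=1, y=3), (x=0, y=4)
  Distance 9: (x=3, y=0), (x=1, y=2), (x=0, y=3), (x=0, y=5)
  Distance 10: (x=2, y=0), (x=1, y=1), (x=0, y=2)  <- goal reached here
One shortest path (10 moves): (x=7, y=5) -> (x=6, y=5) -> (x=5, y=5) -> (x=4, y=5) -> (x=3, y=5) -> (x=3, y=4) -> (x=3, y=3) -> (x=3, y=2) -> (x=3, y=1) -> (x=3, y=0) -> (x=2, y=0)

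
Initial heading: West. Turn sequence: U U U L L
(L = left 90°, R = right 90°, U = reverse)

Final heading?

Answer: Final heading: West

Derivation:
Start: West
  U (U-turn (180°)) -> East
  U (U-turn (180°)) -> West
  U (U-turn (180°)) -> East
  L (left (90° counter-clockwise)) -> North
  L (left (90° counter-clockwise)) -> West
Final: West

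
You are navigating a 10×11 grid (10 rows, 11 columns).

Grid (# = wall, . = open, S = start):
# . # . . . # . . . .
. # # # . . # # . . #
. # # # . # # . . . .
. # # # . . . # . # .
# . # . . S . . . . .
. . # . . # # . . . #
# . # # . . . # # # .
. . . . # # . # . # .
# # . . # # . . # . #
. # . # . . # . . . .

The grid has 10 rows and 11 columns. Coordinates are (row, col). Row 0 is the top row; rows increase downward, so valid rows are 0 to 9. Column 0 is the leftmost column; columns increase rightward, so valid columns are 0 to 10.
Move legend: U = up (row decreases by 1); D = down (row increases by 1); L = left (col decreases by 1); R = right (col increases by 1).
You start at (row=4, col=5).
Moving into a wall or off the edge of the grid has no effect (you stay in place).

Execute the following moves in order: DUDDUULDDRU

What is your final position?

Start: (row=4, col=5)
  D (down): blocked, stay at (row=4, col=5)
  U (up): (row=4, col=5) -> (row=3, col=5)
  D (down): (row=3, col=5) -> (row=4, col=5)
  D (down): blocked, stay at (row=4, col=5)
  U (up): (row=4, col=5) -> (row=3, col=5)
  U (up): blocked, stay at (row=3, col=5)
  L (left): (row=3, col=5) -> (row=3, col=4)
  D (down): (row=3, col=4) -> (row=4, col=4)
  D (down): (row=4, col=4) -> (row=5, col=4)
  R (right): blocked, stay at (row=5, col=4)
  U (up): (row=5, col=4) -> (row=4, col=4)
Final: (row=4, col=4)

Answer: Final position: (row=4, col=4)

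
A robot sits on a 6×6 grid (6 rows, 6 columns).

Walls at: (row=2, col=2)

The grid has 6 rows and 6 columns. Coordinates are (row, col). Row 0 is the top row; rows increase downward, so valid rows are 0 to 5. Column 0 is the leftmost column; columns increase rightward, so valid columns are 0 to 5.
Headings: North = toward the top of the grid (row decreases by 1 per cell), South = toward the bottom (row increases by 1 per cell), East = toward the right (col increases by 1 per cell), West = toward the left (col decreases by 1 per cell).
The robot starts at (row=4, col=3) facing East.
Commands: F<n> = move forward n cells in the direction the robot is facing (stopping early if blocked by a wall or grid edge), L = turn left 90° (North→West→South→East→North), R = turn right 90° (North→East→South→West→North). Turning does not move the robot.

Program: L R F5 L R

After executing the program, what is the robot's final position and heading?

Start: (row=4, col=3), facing East
  L: turn left, now facing North
  R: turn right, now facing East
  F5: move forward 2/5 (blocked), now at (row=4, col=5)
  L: turn left, now facing North
  R: turn right, now facing East
Final: (row=4, col=5), facing East

Answer: Final position: (row=4, col=5), facing East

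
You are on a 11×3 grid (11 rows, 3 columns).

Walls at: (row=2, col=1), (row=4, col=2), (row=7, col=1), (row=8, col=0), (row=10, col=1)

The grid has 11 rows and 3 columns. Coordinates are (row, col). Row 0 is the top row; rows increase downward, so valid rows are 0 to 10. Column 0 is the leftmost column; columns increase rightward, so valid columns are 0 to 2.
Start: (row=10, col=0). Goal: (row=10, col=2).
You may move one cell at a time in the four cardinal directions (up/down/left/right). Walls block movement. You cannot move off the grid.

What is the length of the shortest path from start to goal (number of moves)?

Answer: Shortest path length: 4

Derivation:
BFS from (row=10, col=0) until reaching (row=10, col=2):
  Distance 0: (row=10, col=0)
  Distance 1: (row=9, col=0)
  Distance 2: (row=9, col=1)
  Distance 3: (row=8, col=1), (row=9, col=2)
  Distance 4: (row=8, col=2), (row=10, col=2)  <- goal reached here
One shortest path (4 moves): (row=10, col=0) -> (row=9, col=0) -> (row=9, col=1) -> (row=9, col=2) -> (row=10, col=2)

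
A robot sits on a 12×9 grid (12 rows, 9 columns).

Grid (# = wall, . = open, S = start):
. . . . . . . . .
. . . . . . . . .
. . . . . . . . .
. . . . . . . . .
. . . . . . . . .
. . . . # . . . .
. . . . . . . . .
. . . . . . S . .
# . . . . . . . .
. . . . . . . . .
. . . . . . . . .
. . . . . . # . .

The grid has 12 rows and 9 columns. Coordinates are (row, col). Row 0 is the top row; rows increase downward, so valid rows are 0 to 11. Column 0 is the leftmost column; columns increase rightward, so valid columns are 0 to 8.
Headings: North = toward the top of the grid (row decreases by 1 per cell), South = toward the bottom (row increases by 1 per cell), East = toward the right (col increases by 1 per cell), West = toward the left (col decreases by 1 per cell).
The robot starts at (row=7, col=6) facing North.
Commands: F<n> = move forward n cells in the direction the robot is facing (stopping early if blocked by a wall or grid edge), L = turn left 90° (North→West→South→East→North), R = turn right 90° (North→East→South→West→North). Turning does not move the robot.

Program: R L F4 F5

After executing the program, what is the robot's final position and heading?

Start: (row=7, col=6), facing North
  R: turn right, now facing East
  L: turn left, now facing North
  F4: move forward 4, now at (row=3, col=6)
  F5: move forward 3/5 (blocked), now at (row=0, col=6)
Final: (row=0, col=6), facing North

Answer: Final position: (row=0, col=6), facing North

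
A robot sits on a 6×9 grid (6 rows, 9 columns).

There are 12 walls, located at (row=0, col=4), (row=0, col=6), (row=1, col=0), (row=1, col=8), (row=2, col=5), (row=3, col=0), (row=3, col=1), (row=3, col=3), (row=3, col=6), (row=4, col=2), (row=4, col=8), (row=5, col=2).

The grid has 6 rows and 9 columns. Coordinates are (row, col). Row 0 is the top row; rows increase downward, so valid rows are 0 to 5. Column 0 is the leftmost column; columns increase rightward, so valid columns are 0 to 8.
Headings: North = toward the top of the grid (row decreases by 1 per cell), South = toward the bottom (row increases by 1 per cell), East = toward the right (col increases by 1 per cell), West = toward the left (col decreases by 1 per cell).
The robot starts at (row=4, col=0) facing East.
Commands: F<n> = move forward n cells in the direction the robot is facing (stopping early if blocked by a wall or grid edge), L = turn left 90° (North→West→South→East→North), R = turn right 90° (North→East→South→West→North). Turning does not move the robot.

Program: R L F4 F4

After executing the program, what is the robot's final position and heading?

Start: (row=4, col=0), facing East
  R: turn right, now facing South
  L: turn left, now facing East
  F4: move forward 1/4 (blocked), now at (row=4, col=1)
  F4: move forward 0/4 (blocked), now at (row=4, col=1)
Final: (row=4, col=1), facing East

Answer: Final position: (row=4, col=1), facing East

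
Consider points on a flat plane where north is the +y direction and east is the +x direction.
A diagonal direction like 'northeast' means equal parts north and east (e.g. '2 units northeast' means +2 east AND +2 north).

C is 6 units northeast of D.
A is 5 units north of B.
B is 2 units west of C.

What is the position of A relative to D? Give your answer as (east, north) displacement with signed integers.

Answer: A is at (east=4, north=11) relative to D.

Derivation:
Place D at the origin (east=0, north=0).
  C is 6 units northeast of D: delta (east=+6, north=+6); C at (east=6, north=6).
  B is 2 units west of C: delta (east=-2, north=+0); B at (east=4, north=6).
  A is 5 units north of B: delta (east=+0, north=+5); A at (east=4, north=11).
Therefore A relative to D: (east=4, north=11).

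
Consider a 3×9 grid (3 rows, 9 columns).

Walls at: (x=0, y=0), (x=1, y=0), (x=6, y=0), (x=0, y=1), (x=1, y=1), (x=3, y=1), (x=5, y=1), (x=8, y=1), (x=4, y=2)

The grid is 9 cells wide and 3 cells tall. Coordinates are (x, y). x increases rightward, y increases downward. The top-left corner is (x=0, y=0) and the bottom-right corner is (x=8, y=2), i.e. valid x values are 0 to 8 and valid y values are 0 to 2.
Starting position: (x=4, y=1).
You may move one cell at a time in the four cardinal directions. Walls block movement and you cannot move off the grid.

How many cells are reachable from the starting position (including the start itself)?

Answer: Reachable cells: 10

Derivation:
BFS flood-fill from (x=4, y=1):
  Distance 0: (x=4, y=1)
  Distance 1: (x=4, y=0)
  Distance 2: (x=3, y=0), (x=5, y=0)
  Distance 3: (x=2, y=0)
  Distance 4: (x=2, y=1)
  Distance 5: (x=2, y=2)
  Distance 6: (x=1, y=2), (x=3, y=2)
  Distance 7: (x=0, y=2)
Total reachable: 10 (grid has 18 open cells total)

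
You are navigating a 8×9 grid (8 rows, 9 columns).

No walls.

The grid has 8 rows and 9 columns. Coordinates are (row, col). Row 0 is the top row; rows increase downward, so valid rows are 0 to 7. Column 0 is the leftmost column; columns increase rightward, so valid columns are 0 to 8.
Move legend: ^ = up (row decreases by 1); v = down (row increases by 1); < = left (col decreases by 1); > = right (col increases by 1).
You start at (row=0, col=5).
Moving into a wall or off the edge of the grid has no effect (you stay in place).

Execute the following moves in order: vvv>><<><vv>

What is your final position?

Answer: Final position: (row=5, col=6)

Derivation:
Start: (row=0, col=5)
  v (down): (row=0, col=5) -> (row=1, col=5)
  v (down): (row=1, col=5) -> (row=2, col=5)
  v (down): (row=2, col=5) -> (row=3, col=5)
  > (right): (row=3, col=5) -> (row=3, col=6)
  > (right): (row=3, col=6) -> (row=3, col=7)
  < (left): (row=3, col=7) -> (row=3, col=6)
  < (left): (row=3, col=6) -> (row=3, col=5)
  > (right): (row=3, col=5) -> (row=3, col=6)
  < (left): (row=3, col=6) -> (row=3, col=5)
  v (down): (row=3, col=5) -> (row=4, col=5)
  v (down): (row=4, col=5) -> (row=5, col=5)
  > (right): (row=5, col=5) -> (row=5, col=6)
Final: (row=5, col=6)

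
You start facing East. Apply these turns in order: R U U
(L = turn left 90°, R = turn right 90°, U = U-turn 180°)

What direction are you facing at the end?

Answer: Final heading: South

Derivation:
Start: East
  R (right (90° clockwise)) -> South
  U (U-turn (180°)) -> North
  U (U-turn (180°)) -> South
Final: South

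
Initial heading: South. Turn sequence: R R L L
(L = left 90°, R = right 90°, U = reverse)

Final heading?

Start: South
  R (right (90° clockwise)) -> West
  R (right (90° clockwise)) -> North
  L (left (90° counter-clockwise)) -> West
  L (left (90° counter-clockwise)) -> South
Final: South

Answer: Final heading: South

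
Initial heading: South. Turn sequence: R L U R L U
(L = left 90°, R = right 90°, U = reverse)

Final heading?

Start: South
  R (right (90° clockwise)) -> West
  L (left (90° counter-clockwise)) -> South
  U (U-turn (180°)) -> North
  R (right (90° clockwise)) -> East
  L (left (90° counter-clockwise)) -> North
  U (U-turn (180°)) -> South
Final: South

Answer: Final heading: South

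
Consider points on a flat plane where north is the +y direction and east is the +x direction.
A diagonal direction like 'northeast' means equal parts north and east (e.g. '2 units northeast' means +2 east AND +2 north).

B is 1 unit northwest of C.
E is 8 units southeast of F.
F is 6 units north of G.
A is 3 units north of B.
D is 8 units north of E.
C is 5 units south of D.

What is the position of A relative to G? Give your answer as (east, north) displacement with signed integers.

Answer: A is at (east=7, north=5) relative to G.

Derivation:
Place G at the origin (east=0, north=0).
  F is 6 units north of G: delta (east=+0, north=+6); F at (east=0, north=6).
  E is 8 units southeast of F: delta (east=+8, north=-8); E at (east=8, north=-2).
  D is 8 units north of E: delta (east=+0, north=+8); D at (east=8, north=6).
  C is 5 units south of D: delta (east=+0, north=-5); C at (east=8, north=1).
  B is 1 unit northwest of C: delta (east=-1, north=+1); B at (east=7, north=2).
  A is 3 units north of B: delta (east=+0, north=+3); A at (east=7, north=5).
Therefore A relative to G: (east=7, north=5).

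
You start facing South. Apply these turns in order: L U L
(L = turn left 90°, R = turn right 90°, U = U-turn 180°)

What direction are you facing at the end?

Answer: Final heading: South

Derivation:
Start: South
  L (left (90° counter-clockwise)) -> East
  U (U-turn (180°)) -> West
  L (left (90° counter-clockwise)) -> South
Final: South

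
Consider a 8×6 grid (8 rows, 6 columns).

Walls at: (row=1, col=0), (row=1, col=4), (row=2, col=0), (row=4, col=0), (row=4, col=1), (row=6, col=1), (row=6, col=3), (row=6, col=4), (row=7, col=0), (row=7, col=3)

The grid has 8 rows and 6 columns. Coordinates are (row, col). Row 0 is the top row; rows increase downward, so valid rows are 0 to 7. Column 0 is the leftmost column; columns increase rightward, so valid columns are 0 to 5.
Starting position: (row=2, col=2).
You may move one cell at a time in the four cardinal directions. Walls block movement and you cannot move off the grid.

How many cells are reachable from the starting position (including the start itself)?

Answer: Reachable cells: 38

Derivation:
BFS flood-fill from (row=2, col=2):
  Distance 0: (row=2, col=2)
  Distance 1: (row=1, col=2), (row=2, col=1), (row=2, col=3), (row=3, col=2)
  Distance 2: (row=0, col=2), (row=1, col=1), (row=1, col=3), (row=2, col=4), (row=3, col=1), (row=3, col=3), (row=4, col=2)
  Distance 3: (row=0, col=1), (row=0, col=3), (row=2, col=5), (row=3, col=0), (row=3, col=4), (row=4, col=3), (row=5, col=2)
  Distance 4: (row=0, col=0), (row=0, col=4), (row=1, col=5), (row=3, col=5), (row=4, col=4), (row=5, col=1), (row=5, col=3), (row=6, col=2)
  Distance 5: (row=0, col=5), (row=4, col=5), (row=5, col=0), (row=5, col=4), (row=7, col=2)
  Distance 6: (row=5, col=5), (row=6, col=0), (row=7, col=1)
  Distance 7: (row=6, col=5)
  Distance 8: (row=7, col=5)
  Distance 9: (row=7, col=4)
Total reachable: 38 (grid has 38 open cells total)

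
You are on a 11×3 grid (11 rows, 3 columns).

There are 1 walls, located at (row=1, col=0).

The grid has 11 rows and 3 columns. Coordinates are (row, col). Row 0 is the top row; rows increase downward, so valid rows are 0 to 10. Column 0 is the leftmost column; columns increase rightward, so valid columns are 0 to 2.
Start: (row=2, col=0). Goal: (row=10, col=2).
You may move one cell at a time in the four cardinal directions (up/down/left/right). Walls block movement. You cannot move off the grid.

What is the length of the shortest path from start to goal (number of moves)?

Answer: Shortest path length: 10

Derivation:
BFS from (row=2, col=0) until reaching (row=10, col=2):
  Distance 0: (row=2, col=0)
  Distance 1: (row=2, col=1), (row=3, col=0)
  Distance 2: (row=1, col=1), (row=2, col=2), (row=3, col=1), (row=4, col=0)
  Distance 3: (row=0, col=1), (row=1, col=2), (row=3, col=2), (row=4, col=1), (row=5, col=0)
  Distance 4: (row=0, col=0), (row=0, col=2), (row=4, col=2), (row=5, col=1), (row=6, col=0)
  Distance 5: (row=5, col=2), (row=6, col=1), (row=7, col=0)
  Distance 6: (row=6, col=2), (row=7, col=1), (row=8, col=0)
  Distance 7: (row=7, col=2), (row=8, col=1), (row=9, col=0)
  Distance 8: (row=8, col=2), (row=9, col=1), (row=10, col=0)
  Distance 9: (row=9, col=2), (row=10, col=1)
  Distance 10: (row=10, col=2)  <- goal reached here
One shortest path (10 moves): (row=2, col=0) -> (row=2, col=1) -> (row=2, col=2) -> (row=3, col=2) -> (row=4, col=2) -> (row=5, col=2) -> (row=6, col=2) -> (row=7, col=2) -> (row=8, col=2) -> (row=9, col=2) -> (row=10, col=2)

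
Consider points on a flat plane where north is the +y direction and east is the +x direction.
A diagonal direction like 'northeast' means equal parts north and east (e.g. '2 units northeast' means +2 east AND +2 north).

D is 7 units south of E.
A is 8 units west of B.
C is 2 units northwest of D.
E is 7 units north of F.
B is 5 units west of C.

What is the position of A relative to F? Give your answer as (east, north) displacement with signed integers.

Place F at the origin (east=0, north=0).
  E is 7 units north of F: delta (east=+0, north=+7); E at (east=0, north=7).
  D is 7 units south of E: delta (east=+0, north=-7); D at (east=0, north=0).
  C is 2 units northwest of D: delta (east=-2, north=+2); C at (east=-2, north=2).
  B is 5 units west of C: delta (east=-5, north=+0); B at (east=-7, north=2).
  A is 8 units west of B: delta (east=-8, north=+0); A at (east=-15, north=2).
Therefore A relative to F: (east=-15, north=2).

Answer: A is at (east=-15, north=2) relative to F.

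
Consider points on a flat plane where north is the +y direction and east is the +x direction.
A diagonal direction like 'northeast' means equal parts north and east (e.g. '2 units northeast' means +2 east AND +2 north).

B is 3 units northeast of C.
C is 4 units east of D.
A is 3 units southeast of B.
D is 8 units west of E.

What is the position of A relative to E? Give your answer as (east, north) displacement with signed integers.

Answer: A is at (east=2, north=0) relative to E.

Derivation:
Place E at the origin (east=0, north=0).
  D is 8 units west of E: delta (east=-8, north=+0); D at (east=-8, north=0).
  C is 4 units east of D: delta (east=+4, north=+0); C at (east=-4, north=0).
  B is 3 units northeast of C: delta (east=+3, north=+3); B at (east=-1, north=3).
  A is 3 units southeast of B: delta (east=+3, north=-3); A at (east=2, north=0).
Therefore A relative to E: (east=2, north=0).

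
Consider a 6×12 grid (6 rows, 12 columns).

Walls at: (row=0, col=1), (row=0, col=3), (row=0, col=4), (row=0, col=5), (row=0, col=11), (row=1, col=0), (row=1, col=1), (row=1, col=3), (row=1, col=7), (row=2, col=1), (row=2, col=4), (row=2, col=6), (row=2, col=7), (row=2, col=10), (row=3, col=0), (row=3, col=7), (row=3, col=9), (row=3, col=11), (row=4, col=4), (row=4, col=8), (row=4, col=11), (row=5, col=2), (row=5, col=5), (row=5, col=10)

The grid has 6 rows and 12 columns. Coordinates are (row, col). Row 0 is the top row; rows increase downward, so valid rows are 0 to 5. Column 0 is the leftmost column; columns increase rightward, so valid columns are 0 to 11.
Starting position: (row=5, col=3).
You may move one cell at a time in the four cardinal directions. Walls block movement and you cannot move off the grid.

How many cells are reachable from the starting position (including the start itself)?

BFS flood-fill from (row=5, col=3):
  Distance 0: (row=5, col=3)
  Distance 1: (row=4, col=3), (row=5, col=4)
  Distance 2: (row=3, col=3), (row=4, col=2)
  Distance 3: (row=2, col=3), (row=3, col=2), (row=3, col=4), (row=4, col=1)
  Distance 4: (row=2, col=2), (row=3, col=1), (row=3, col=5), (row=4, col=0), (row=5, col=1)
  Distance 5: (row=1, col=2), (row=2, col=5), (row=3, col=6), (row=4, col=5), (row=5, col=0)
  Distance 6: (row=0, col=2), (row=1, col=5), (row=4, col=6)
  Distance 7: (row=1, col=4), (row=1, col=6), (row=4, col=7), (row=5, col=6)
  Distance 8: (row=0, col=6), (row=5, col=7)
  Distance 9: (row=0, col=7), (row=5, col=8)
  Distance 10: (row=0, col=8), (row=5, col=9)
  Distance 11: (row=0, col=9), (row=1, col=8), (row=4, col=9)
  Distance 12: (row=0, col=10), (row=1, col=9), (row=2, col=8), (row=4, col=10)
  Distance 13: (row=1, col=10), (row=2, col=9), (row=3, col=8), (row=3, col=10)
  Distance 14: (row=1, col=11)
  Distance 15: (row=2, col=11)
Total reachable: 45 (grid has 48 open cells total)

Answer: Reachable cells: 45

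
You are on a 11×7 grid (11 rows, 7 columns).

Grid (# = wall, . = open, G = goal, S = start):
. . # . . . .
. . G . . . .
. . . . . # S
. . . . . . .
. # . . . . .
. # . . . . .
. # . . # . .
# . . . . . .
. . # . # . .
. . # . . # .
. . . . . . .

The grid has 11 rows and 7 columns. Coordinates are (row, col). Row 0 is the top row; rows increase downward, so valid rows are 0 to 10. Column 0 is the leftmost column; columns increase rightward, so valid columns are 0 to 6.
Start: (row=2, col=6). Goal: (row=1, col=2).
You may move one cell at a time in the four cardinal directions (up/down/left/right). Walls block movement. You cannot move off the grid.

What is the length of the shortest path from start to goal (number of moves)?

Answer: Shortest path length: 5

Derivation:
BFS from (row=2, col=6) until reaching (row=1, col=2):
  Distance 0: (row=2, col=6)
  Distance 1: (row=1, col=6), (row=3, col=6)
  Distance 2: (row=0, col=6), (row=1, col=5), (row=3, col=5), (row=4, col=6)
  Distance 3: (row=0, col=5), (row=1, col=4), (row=3, col=4), (row=4, col=5), (row=5, col=6)
  Distance 4: (row=0, col=4), (row=1, col=3), (row=2, col=4), (row=3, col=3), (row=4, col=4), (row=5, col=5), (row=6, col=6)
  Distance 5: (row=0, col=3), (row=1, col=2), (row=2, col=3), (row=3, col=2), (row=4, col=3), (row=5, col=4), (row=6, col=5), (row=7, col=6)  <- goal reached here
One shortest path (5 moves): (row=2, col=6) -> (row=1, col=6) -> (row=1, col=5) -> (row=1, col=4) -> (row=1, col=3) -> (row=1, col=2)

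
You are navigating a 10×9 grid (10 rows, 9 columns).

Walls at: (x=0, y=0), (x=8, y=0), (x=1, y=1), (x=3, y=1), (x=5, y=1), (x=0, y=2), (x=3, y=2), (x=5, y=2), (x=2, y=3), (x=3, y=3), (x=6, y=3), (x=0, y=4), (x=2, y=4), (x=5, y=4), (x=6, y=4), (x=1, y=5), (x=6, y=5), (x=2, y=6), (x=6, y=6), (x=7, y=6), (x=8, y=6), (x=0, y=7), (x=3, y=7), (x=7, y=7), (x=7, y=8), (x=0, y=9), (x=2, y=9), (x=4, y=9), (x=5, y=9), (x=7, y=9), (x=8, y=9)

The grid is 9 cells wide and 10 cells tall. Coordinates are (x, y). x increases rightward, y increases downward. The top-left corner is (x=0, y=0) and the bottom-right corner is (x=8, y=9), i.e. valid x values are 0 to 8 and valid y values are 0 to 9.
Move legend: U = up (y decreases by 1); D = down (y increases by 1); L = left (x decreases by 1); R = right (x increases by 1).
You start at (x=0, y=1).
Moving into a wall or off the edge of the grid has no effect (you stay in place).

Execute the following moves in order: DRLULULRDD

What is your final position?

Start: (x=0, y=1)
  D (down): blocked, stay at (x=0, y=1)
  R (right): blocked, stay at (x=0, y=1)
  L (left): blocked, stay at (x=0, y=1)
  U (up): blocked, stay at (x=0, y=1)
  L (left): blocked, stay at (x=0, y=1)
  U (up): blocked, stay at (x=0, y=1)
  L (left): blocked, stay at (x=0, y=1)
  R (right): blocked, stay at (x=0, y=1)
  D (down): blocked, stay at (x=0, y=1)
  D (down): blocked, stay at (x=0, y=1)
Final: (x=0, y=1)

Answer: Final position: (x=0, y=1)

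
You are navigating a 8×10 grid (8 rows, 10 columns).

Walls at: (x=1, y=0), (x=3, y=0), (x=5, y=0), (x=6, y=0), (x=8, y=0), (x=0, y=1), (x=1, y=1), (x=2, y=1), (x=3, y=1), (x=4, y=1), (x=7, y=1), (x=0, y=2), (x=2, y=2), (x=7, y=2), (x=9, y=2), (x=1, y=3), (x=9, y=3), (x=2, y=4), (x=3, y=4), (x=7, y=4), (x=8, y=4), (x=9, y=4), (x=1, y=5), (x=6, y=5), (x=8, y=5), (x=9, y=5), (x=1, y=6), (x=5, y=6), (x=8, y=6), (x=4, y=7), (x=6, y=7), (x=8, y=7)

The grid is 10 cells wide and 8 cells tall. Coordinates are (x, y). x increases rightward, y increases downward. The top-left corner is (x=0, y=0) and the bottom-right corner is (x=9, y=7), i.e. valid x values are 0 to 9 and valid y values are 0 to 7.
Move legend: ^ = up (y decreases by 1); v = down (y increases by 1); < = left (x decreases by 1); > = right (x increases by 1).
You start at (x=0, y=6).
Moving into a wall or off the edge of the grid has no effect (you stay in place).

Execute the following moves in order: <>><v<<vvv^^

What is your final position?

Start: (x=0, y=6)
  < (left): blocked, stay at (x=0, y=6)
  > (right): blocked, stay at (x=0, y=6)
  > (right): blocked, stay at (x=0, y=6)
  < (left): blocked, stay at (x=0, y=6)
  v (down): (x=0, y=6) -> (x=0, y=7)
  < (left): blocked, stay at (x=0, y=7)
  < (left): blocked, stay at (x=0, y=7)
  [×3]v (down): blocked, stay at (x=0, y=7)
  ^ (up): (x=0, y=7) -> (x=0, y=6)
  ^ (up): (x=0, y=6) -> (x=0, y=5)
Final: (x=0, y=5)

Answer: Final position: (x=0, y=5)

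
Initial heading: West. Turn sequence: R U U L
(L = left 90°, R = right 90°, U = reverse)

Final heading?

Answer: Final heading: West

Derivation:
Start: West
  R (right (90° clockwise)) -> North
  U (U-turn (180°)) -> South
  U (U-turn (180°)) -> North
  L (left (90° counter-clockwise)) -> West
Final: West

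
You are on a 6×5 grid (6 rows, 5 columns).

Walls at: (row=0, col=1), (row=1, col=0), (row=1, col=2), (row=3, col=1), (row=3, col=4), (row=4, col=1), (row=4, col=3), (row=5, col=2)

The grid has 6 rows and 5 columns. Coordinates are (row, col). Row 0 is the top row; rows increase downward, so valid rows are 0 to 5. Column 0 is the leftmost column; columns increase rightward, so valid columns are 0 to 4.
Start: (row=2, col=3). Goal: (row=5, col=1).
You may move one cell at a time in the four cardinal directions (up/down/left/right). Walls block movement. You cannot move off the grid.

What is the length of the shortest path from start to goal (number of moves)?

Answer: Shortest path length: 7

Derivation:
BFS from (row=2, col=3) until reaching (row=5, col=1):
  Distance 0: (row=2, col=3)
  Distance 1: (row=1, col=3), (row=2, col=2), (row=2, col=4), (row=3, col=3)
  Distance 2: (row=0, col=3), (row=1, col=4), (row=2, col=1), (row=3, col=2)
  Distance 3: (row=0, col=2), (row=0, col=4), (row=1, col=1), (row=2, col=0), (row=4, col=2)
  Distance 4: (row=3, col=0)
  Distance 5: (row=4, col=0)
  Distance 6: (row=5, col=0)
  Distance 7: (row=5, col=1)  <- goal reached here
One shortest path (7 moves): (row=2, col=3) -> (row=2, col=2) -> (row=2, col=1) -> (row=2, col=0) -> (row=3, col=0) -> (row=4, col=0) -> (row=5, col=0) -> (row=5, col=1)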